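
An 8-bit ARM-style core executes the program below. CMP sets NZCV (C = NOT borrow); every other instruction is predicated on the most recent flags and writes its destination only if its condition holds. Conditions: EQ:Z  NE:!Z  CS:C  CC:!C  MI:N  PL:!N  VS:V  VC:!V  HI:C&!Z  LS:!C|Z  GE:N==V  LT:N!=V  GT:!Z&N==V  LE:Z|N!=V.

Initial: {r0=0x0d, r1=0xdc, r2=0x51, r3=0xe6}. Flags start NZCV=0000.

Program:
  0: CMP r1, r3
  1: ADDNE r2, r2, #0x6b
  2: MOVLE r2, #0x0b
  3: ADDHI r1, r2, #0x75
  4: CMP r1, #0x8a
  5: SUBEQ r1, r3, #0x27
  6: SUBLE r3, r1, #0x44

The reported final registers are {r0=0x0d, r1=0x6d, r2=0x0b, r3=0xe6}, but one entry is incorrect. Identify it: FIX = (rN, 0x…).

FIX = (r1, 0xdc)

0: ✓ CMP  NZCV=1000
1: ✓ ADDNE  r2←0xbc
2: ✓ MOVLE  r2←0x0b
3: · ADDHI
4: ✓ CMP  NZCV=0010
5: · SUBEQ
6: · SUBLE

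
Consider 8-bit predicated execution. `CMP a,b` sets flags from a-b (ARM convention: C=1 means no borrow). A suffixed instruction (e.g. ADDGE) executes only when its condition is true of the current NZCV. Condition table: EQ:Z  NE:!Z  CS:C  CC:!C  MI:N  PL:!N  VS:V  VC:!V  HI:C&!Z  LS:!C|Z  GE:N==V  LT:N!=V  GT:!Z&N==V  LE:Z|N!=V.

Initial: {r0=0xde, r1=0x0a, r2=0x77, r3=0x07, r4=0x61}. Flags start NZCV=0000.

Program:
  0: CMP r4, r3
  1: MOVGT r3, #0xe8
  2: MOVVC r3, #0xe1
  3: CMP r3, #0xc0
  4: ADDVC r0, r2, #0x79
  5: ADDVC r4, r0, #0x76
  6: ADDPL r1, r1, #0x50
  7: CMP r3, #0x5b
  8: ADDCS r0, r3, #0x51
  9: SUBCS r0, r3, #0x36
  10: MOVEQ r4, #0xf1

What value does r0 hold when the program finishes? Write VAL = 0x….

[0] flags=0010 → (cmp)
[1] flags=0010 GT?T → r3=0xe8
[2] flags=0010 VC?T → r3=0xe1
[3] flags=0010 → (cmp)
[4] flags=0010 VC?T → r0=0xf0
[5] flags=0010 VC?T → r4=0x66
[6] flags=0010 PL?T → r1=0x5a
[7] flags=1010 → (cmp)
[8] flags=1010 CS?T → r0=0x32
[9] flags=1010 CS?T → r0=0xab
[10] flags=1010 EQ?F → skip

VAL = 0xab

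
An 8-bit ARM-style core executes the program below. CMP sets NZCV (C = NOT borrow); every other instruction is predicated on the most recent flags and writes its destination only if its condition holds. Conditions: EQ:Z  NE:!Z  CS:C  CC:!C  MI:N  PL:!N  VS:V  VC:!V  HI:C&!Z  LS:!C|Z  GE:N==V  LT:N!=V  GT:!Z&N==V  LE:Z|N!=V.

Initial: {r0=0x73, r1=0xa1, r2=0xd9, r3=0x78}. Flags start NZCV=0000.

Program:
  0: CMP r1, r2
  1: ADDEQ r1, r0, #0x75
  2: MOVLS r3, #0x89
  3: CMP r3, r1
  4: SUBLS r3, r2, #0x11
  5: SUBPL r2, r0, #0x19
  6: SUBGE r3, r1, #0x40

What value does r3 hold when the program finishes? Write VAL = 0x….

VAL = 0xc8

0: ✓ CMP  NZCV=1000
1: · ADDEQ
2: ✓ MOVLS  r3←0x89
3: ✓ CMP  NZCV=1000
4: ✓ SUBLS  r3←0xc8
5: · SUBPL
6: · SUBGE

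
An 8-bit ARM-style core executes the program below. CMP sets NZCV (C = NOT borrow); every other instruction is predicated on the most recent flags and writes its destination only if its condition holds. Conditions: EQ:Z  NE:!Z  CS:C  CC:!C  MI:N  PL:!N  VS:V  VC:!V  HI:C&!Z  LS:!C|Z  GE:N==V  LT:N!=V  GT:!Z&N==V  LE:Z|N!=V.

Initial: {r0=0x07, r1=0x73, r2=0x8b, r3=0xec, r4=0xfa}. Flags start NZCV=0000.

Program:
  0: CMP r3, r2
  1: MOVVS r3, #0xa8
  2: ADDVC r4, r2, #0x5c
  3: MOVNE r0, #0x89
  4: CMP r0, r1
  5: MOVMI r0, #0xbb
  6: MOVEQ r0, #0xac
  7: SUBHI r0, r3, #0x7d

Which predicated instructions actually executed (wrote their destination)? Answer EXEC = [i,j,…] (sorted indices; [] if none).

0: ✓ CMP  NZCV=0010
1: · MOVVS
2: ✓ ADDVC  r4←0xe7
3: ✓ MOVNE  r0←0x89
4: ✓ CMP  NZCV=0011
5: · MOVMI
6: · MOVEQ
7: ✓ SUBHI  r0←0x6f

EXEC = [2,3,7]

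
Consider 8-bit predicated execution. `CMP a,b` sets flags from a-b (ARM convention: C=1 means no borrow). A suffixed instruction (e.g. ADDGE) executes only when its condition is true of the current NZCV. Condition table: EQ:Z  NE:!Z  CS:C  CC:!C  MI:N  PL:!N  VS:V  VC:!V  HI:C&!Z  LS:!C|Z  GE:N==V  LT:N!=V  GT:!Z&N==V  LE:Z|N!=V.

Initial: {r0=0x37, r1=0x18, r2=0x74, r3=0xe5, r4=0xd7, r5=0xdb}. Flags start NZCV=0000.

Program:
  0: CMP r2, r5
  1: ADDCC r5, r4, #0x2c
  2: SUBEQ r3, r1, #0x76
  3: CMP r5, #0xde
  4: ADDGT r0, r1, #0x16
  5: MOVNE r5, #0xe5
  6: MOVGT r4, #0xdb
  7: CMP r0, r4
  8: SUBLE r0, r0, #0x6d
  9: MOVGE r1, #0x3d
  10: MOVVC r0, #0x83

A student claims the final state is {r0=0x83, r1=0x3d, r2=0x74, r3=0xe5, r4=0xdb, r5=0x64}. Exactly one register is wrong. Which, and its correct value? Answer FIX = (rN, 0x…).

0: ✓ CMP  NZCV=1001
1: ✓ ADDCC  r5←0x03
2: · SUBEQ
3: ✓ CMP  NZCV=0000
4: ✓ ADDGT  r0←0x2e
5: ✓ MOVNE  r5←0xe5
6: ✓ MOVGT  r4←0xdb
7: ✓ CMP  NZCV=0000
8: · SUBLE
9: ✓ MOVGE  r1←0x3d
10: ✓ MOVVC  r0←0x83

FIX = (r5, 0xe5)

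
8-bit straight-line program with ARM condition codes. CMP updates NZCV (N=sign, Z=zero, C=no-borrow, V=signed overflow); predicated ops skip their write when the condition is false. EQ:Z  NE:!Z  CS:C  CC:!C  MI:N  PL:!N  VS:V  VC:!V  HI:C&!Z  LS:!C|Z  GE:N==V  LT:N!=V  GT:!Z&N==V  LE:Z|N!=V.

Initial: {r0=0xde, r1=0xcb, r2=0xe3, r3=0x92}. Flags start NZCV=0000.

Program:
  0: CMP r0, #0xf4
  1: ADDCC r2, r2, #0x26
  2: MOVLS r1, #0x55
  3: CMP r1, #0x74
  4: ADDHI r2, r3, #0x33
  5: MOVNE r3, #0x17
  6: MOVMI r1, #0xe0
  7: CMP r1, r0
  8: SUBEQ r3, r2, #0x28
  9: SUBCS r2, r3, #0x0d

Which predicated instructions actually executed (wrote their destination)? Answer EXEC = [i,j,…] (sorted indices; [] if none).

[0] flags=1000 → (cmp)
[1] flags=1000 CC?T → r2=0x09
[2] flags=1000 LS?T → r1=0x55
[3] flags=1000 → (cmp)
[4] flags=1000 HI?F → skip
[5] flags=1000 NE?T → r3=0x17
[6] flags=1000 MI?T → r1=0xe0
[7] flags=0010 → (cmp)
[8] flags=0010 EQ?F → skip
[9] flags=0010 CS?T → r2=0x0a

EXEC = [1,2,5,6,9]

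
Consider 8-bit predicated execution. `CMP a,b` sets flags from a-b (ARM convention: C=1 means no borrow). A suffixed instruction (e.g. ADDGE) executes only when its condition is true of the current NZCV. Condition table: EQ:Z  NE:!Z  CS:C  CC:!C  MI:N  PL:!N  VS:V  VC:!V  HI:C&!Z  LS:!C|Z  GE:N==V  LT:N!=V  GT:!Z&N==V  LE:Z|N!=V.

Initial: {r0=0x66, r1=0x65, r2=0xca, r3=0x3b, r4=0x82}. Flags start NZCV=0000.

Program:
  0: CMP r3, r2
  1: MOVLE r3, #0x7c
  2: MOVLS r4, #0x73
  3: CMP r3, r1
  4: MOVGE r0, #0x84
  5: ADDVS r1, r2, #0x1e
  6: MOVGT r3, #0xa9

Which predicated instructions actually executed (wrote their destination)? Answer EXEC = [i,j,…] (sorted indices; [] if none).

[0] flags=0000 → (cmp)
[1] flags=0000 LE?F → skip
[2] flags=0000 LS?T → r4=0x73
[3] flags=1000 → (cmp)
[4] flags=1000 GE?F → skip
[5] flags=1000 VS?F → skip
[6] flags=1000 GT?F → skip

EXEC = [2]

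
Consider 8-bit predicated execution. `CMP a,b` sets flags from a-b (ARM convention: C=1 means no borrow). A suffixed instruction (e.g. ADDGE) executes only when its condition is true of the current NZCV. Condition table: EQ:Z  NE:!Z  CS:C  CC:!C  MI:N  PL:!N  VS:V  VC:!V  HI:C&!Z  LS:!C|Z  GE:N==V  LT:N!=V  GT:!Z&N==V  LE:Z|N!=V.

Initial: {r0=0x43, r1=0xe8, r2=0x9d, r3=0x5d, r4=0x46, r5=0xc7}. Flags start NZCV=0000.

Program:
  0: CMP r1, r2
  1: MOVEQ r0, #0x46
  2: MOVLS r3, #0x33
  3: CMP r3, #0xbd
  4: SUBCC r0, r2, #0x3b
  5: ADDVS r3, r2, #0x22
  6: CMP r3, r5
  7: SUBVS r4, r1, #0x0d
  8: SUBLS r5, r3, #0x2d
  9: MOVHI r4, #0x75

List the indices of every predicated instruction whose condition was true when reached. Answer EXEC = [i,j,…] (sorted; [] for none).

EXEC = [4,5,8]

[0] flags=0010 → (cmp)
[1] flags=0010 EQ?F → skip
[2] flags=0010 LS?F → skip
[3] flags=1001 → (cmp)
[4] flags=1001 CC?T → r0=0x62
[5] flags=1001 VS?T → r3=0xbf
[6] flags=1000 → (cmp)
[7] flags=1000 VS?F → skip
[8] flags=1000 LS?T → r5=0x92
[9] flags=1000 HI?F → skip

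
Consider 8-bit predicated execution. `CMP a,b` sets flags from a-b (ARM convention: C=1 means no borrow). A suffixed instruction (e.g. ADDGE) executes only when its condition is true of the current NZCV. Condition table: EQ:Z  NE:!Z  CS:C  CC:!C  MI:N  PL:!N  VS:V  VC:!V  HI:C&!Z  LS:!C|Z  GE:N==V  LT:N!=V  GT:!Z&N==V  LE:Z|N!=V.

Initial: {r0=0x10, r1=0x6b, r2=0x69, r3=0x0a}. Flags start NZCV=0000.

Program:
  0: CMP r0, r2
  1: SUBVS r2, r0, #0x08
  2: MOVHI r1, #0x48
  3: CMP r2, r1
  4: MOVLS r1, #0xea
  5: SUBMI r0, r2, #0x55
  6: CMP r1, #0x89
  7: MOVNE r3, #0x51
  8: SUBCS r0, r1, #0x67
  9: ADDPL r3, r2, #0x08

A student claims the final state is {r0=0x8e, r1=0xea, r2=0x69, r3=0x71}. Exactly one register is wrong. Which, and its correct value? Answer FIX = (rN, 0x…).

[0] flags=1000 → (cmp)
[1] flags=1000 VS?F → skip
[2] flags=1000 HI?F → skip
[3] flags=1000 → (cmp)
[4] flags=1000 LS?T → r1=0xea
[5] flags=1000 MI?T → r0=0x14
[6] flags=0010 → (cmp)
[7] flags=0010 NE?T → r3=0x51
[8] flags=0010 CS?T → r0=0x83
[9] flags=0010 PL?T → r3=0x71

FIX = (r0, 0x83)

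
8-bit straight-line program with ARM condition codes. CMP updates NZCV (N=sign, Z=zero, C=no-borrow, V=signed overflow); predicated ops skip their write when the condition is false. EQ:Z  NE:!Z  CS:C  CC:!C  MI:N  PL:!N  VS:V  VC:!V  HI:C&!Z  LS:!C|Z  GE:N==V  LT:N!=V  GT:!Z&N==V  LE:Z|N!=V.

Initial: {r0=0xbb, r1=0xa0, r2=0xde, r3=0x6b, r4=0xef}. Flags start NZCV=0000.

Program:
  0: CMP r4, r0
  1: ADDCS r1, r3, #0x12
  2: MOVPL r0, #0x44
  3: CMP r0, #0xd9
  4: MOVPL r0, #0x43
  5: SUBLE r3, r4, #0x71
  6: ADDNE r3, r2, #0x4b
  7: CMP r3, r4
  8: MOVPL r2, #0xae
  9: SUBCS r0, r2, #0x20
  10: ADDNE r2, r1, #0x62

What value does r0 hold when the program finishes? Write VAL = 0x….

VAL = 0x43

0: ✓ CMP  NZCV=0010
1: ✓ ADDCS  r1←0x7d
2: ✓ MOVPL  r0←0x44
3: ✓ CMP  NZCV=0000
4: ✓ MOVPL  r0←0x43
5: · SUBLE
6: ✓ ADDNE  r3←0x29
7: ✓ CMP  NZCV=0000
8: ✓ MOVPL  r2←0xae
9: · SUBCS
10: ✓ ADDNE  r2←0xdf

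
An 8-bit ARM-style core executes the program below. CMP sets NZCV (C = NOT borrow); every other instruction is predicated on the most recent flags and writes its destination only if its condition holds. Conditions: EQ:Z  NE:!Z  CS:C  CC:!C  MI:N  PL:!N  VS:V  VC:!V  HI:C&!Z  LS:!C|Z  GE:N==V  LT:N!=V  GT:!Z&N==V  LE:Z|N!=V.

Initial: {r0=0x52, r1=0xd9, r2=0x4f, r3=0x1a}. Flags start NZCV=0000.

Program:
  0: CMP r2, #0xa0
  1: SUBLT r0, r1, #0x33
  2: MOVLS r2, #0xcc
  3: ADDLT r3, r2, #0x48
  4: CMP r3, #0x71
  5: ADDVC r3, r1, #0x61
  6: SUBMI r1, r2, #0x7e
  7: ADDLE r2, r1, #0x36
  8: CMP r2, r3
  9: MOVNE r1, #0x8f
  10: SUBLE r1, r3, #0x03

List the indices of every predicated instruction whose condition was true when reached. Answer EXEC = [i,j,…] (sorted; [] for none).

0: ✓ CMP  NZCV=1001
1: · SUBLT
2: ✓ MOVLS  r2←0xcc
3: · ADDLT
4: ✓ CMP  NZCV=1000
5: ✓ ADDVC  r3←0x3a
6: ✓ SUBMI  r1←0x4e
7: ✓ ADDLE  r2←0x84
8: ✓ CMP  NZCV=0011
9: ✓ MOVNE  r1←0x8f
10: ✓ SUBLE  r1←0x37

EXEC = [2,5,6,7,9,10]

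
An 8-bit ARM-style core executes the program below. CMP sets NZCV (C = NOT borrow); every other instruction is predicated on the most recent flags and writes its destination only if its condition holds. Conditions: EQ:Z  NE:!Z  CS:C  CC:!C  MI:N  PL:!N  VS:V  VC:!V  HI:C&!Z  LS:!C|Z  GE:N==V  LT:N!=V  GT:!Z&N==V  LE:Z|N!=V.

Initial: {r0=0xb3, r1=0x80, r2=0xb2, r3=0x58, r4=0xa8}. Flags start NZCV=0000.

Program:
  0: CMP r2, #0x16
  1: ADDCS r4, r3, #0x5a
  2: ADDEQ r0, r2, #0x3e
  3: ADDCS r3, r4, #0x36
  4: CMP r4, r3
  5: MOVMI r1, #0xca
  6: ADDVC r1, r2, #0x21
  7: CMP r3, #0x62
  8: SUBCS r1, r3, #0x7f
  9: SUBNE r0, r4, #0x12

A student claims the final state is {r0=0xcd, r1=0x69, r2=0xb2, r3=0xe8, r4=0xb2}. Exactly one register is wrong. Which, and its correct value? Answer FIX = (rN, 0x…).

FIX = (r0, 0xa0)

0: ✓ CMP  NZCV=1010
1: ✓ ADDCS  r4←0xb2
2: · ADDEQ
3: ✓ ADDCS  r3←0xe8
4: ✓ CMP  NZCV=1000
5: ✓ MOVMI  r1←0xca
6: ✓ ADDVC  r1←0xd3
7: ✓ CMP  NZCV=1010
8: ✓ SUBCS  r1←0x69
9: ✓ SUBNE  r0←0xa0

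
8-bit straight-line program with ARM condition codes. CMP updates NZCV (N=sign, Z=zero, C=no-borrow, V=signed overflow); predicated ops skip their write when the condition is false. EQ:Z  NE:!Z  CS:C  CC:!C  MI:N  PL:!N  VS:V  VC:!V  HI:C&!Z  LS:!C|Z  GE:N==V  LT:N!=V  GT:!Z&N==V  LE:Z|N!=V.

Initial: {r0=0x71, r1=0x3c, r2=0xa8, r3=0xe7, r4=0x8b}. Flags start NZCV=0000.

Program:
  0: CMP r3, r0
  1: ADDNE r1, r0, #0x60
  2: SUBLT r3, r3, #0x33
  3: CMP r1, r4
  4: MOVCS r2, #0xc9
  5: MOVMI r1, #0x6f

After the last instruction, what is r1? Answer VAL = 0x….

VAL = 0xd1

0: ✓ CMP  NZCV=0011
1: ✓ ADDNE  r1←0xd1
2: ✓ SUBLT  r3←0xb4
3: ✓ CMP  NZCV=0010
4: ✓ MOVCS  r2←0xc9
5: · MOVMI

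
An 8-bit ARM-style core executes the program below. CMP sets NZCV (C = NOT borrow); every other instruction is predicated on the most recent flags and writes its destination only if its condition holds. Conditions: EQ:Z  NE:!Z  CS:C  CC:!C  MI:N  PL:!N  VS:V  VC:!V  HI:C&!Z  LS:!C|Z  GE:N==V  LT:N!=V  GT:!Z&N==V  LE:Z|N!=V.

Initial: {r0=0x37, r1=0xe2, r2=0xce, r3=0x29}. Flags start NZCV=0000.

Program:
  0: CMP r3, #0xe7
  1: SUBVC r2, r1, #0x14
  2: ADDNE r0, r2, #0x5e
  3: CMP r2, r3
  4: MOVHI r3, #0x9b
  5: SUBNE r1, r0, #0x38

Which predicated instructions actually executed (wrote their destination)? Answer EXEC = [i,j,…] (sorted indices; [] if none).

EXEC = [1,2,4,5]

0: ✓ CMP  NZCV=0000
1: ✓ SUBVC  r2←0xce
2: ✓ ADDNE  r0←0x2c
3: ✓ CMP  NZCV=1010
4: ✓ MOVHI  r3←0x9b
5: ✓ SUBNE  r1←0xf4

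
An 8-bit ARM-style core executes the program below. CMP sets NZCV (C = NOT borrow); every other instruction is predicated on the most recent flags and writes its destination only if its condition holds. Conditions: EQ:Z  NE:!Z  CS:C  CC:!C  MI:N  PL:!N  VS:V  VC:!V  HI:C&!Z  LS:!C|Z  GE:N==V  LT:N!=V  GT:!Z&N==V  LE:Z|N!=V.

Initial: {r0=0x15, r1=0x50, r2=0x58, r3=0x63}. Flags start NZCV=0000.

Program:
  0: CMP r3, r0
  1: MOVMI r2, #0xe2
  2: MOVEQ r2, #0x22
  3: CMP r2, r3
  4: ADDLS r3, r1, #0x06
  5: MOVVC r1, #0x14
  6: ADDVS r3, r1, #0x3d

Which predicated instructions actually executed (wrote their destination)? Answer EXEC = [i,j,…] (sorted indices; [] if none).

EXEC = [4,5]

[0] flags=0010 → (cmp)
[1] flags=0010 MI?F → skip
[2] flags=0010 EQ?F → skip
[3] flags=1000 → (cmp)
[4] flags=1000 LS?T → r3=0x56
[5] flags=1000 VC?T → r1=0x14
[6] flags=1000 VS?F → skip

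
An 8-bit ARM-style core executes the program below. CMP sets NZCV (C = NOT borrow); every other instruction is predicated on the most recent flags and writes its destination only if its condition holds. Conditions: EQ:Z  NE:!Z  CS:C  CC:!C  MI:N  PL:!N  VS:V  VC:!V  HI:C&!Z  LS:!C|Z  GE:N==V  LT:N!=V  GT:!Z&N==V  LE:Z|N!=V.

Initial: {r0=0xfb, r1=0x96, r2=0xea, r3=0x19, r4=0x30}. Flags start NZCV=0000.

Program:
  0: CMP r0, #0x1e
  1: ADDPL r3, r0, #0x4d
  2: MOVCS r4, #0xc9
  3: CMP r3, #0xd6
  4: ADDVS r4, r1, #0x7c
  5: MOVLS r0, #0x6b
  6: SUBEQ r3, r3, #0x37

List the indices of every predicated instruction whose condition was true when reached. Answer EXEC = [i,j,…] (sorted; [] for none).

EXEC = [2,5]

0: ✓ CMP  NZCV=1010
1: · ADDPL
2: ✓ MOVCS  r4←0xc9
3: ✓ CMP  NZCV=0000
4: · ADDVS
5: ✓ MOVLS  r0←0x6b
6: · SUBEQ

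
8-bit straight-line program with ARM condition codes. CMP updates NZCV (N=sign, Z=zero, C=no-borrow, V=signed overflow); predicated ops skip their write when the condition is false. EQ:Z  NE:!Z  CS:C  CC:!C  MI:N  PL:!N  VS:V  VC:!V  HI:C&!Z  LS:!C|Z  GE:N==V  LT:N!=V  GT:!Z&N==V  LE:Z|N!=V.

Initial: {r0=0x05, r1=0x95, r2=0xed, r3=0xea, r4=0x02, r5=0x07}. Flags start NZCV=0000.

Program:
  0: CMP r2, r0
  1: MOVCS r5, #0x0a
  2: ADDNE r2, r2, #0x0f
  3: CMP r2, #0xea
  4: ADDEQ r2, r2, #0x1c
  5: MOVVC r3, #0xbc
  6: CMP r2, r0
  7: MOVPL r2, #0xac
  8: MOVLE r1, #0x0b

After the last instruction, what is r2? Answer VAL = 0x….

VAL = 0xfc

0: ✓ CMP  NZCV=1010
1: ✓ MOVCS  r5←0x0a
2: ✓ ADDNE  r2←0xfc
3: ✓ CMP  NZCV=0010
4: · ADDEQ
5: ✓ MOVVC  r3←0xbc
6: ✓ CMP  NZCV=1010
7: · MOVPL
8: ✓ MOVLE  r1←0x0b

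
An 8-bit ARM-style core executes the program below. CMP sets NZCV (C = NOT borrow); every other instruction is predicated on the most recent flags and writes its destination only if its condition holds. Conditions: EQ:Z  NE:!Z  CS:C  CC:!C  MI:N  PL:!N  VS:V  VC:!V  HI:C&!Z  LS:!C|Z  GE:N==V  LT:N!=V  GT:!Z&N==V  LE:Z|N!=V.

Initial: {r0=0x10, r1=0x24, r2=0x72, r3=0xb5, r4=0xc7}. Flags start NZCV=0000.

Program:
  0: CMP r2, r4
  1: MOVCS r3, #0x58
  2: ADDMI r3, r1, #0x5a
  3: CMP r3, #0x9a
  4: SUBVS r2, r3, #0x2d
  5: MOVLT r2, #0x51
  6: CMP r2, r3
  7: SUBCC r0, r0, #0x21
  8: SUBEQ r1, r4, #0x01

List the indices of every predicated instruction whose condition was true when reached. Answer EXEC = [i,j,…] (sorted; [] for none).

EXEC = [2,4,7]

0: ✓ CMP  NZCV=1001
1: · MOVCS
2: ✓ ADDMI  r3←0x7e
3: ✓ CMP  NZCV=1001
4: ✓ SUBVS  r2←0x51
5: · MOVLT
6: ✓ CMP  NZCV=1000
7: ✓ SUBCC  r0←0xef
8: · SUBEQ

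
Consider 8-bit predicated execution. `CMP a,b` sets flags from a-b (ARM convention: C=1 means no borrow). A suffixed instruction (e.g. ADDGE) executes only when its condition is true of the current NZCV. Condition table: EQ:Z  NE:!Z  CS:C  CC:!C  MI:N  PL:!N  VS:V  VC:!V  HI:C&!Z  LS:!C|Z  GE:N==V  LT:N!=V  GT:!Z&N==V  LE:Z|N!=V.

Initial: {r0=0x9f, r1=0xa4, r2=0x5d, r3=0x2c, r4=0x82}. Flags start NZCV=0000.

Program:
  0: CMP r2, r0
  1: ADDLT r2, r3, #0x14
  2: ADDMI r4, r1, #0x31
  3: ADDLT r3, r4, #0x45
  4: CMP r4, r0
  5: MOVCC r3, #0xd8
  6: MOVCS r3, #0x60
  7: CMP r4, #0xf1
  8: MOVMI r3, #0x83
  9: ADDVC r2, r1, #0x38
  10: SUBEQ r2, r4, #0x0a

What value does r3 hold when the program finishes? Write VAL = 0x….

VAL = 0x83

0: ✓ CMP  NZCV=1001
1: · ADDLT
2: ✓ ADDMI  r4←0xd5
3: · ADDLT
4: ✓ CMP  NZCV=0010
5: · MOVCC
6: ✓ MOVCS  r3←0x60
7: ✓ CMP  NZCV=1000
8: ✓ MOVMI  r3←0x83
9: ✓ ADDVC  r2←0xdc
10: · SUBEQ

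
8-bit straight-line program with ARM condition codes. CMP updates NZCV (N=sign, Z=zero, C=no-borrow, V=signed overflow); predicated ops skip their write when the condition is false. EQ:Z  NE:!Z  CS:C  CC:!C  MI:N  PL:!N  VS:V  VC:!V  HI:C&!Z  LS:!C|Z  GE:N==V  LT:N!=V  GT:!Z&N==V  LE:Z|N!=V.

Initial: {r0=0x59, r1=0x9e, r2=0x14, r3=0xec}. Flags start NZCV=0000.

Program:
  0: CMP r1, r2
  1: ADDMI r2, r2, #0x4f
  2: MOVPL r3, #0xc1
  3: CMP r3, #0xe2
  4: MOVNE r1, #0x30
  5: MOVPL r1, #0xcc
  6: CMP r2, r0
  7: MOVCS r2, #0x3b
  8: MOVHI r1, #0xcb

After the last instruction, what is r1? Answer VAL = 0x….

[0] flags=1010 → (cmp)
[1] flags=1010 MI?T → r2=0x63
[2] flags=1010 PL?F → skip
[3] flags=0010 → (cmp)
[4] flags=0010 NE?T → r1=0x30
[5] flags=0010 PL?T → r1=0xcc
[6] flags=0010 → (cmp)
[7] flags=0010 CS?T → r2=0x3b
[8] flags=0010 HI?T → r1=0xcb

VAL = 0xcb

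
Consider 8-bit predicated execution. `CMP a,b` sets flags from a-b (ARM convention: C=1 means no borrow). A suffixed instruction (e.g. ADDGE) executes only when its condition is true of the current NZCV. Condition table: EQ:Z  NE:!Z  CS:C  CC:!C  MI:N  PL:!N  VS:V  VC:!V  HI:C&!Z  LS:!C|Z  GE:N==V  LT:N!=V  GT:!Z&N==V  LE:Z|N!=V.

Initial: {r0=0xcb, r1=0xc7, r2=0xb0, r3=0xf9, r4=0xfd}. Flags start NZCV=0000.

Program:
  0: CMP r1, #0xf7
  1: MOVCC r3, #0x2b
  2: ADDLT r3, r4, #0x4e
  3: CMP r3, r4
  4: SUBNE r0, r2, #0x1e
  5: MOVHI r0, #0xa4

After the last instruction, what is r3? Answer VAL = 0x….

0: ✓ CMP  NZCV=1000
1: ✓ MOVCC  r3←0x2b
2: ✓ ADDLT  r3←0x4b
3: ✓ CMP  NZCV=0000
4: ✓ SUBNE  r0←0x92
5: · MOVHI

VAL = 0x4b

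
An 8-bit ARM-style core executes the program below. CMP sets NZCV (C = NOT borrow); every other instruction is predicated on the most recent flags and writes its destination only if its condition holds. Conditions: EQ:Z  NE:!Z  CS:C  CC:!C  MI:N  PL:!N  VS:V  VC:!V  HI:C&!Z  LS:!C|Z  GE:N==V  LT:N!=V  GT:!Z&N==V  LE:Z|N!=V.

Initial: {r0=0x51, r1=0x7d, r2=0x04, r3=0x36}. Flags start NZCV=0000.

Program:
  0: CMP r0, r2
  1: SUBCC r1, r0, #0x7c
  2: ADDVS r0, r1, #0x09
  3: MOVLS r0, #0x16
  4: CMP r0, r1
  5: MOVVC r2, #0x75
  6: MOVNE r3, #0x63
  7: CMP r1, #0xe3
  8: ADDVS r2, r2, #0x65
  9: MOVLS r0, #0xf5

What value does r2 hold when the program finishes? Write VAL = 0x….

0: ✓ CMP  NZCV=0010
1: · SUBCC
2: · ADDVS
3: · MOVLS
4: ✓ CMP  NZCV=1000
5: ✓ MOVVC  r2←0x75
6: ✓ MOVNE  r3←0x63
7: ✓ CMP  NZCV=1001
8: ✓ ADDVS  r2←0xda
9: ✓ MOVLS  r0←0xf5

VAL = 0xda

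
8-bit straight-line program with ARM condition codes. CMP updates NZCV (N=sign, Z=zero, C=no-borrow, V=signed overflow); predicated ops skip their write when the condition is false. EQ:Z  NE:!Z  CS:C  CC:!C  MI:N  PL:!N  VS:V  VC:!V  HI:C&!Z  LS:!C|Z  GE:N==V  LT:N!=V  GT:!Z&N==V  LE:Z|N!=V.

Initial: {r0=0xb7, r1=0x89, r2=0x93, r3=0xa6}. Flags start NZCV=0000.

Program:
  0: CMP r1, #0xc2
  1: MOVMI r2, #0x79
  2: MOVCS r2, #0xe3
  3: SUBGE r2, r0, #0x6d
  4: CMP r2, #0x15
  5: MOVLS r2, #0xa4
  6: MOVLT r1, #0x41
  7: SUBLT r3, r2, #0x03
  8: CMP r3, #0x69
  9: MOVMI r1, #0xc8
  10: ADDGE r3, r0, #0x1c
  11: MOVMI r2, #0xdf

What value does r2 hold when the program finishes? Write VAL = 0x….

[0] flags=1000 → (cmp)
[1] flags=1000 MI?T → r2=0x79
[2] flags=1000 CS?F → skip
[3] flags=1000 GE?F → skip
[4] flags=0010 → (cmp)
[5] flags=0010 LS?F → skip
[6] flags=0010 LT?F → skip
[7] flags=0010 LT?F → skip
[8] flags=0011 → (cmp)
[9] flags=0011 MI?F → skip
[10] flags=0011 GE?F → skip
[11] flags=0011 MI?F → skip

VAL = 0x79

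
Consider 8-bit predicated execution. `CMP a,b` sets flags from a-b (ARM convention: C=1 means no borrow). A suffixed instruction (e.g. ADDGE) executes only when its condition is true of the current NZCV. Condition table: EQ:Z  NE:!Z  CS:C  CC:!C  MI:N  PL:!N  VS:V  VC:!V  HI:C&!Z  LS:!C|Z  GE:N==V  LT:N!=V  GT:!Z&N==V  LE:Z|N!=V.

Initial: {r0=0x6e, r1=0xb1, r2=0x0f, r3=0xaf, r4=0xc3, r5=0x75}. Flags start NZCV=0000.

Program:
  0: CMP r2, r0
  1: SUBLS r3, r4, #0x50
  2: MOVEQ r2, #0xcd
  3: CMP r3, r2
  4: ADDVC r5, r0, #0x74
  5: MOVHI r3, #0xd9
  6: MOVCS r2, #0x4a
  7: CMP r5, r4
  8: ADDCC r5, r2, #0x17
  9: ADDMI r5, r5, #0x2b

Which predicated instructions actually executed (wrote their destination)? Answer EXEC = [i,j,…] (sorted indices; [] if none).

0: ✓ CMP  NZCV=1000
1: ✓ SUBLS  r3←0x73
2: · MOVEQ
3: ✓ CMP  NZCV=0010
4: ✓ ADDVC  r5←0xe2
5: ✓ MOVHI  r3←0xd9
6: ✓ MOVCS  r2←0x4a
7: ✓ CMP  NZCV=0010
8: · ADDCC
9: · ADDMI

EXEC = [1,4,5,6]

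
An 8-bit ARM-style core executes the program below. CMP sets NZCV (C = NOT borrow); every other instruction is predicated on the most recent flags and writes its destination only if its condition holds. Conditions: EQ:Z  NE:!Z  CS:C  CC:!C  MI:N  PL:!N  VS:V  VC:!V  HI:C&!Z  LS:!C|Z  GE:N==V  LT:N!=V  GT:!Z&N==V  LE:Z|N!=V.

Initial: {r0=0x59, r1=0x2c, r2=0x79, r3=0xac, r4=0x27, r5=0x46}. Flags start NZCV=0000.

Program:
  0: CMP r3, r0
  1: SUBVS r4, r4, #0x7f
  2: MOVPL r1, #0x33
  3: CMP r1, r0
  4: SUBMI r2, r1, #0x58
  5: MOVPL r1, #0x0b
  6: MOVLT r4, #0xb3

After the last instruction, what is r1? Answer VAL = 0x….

VAL = 0x33

0: ✓ CMP  NZCV=0011
1: ✓ SUBVS  r4←0xa8
2: ✓ MOVPL  r1←0x33
3: ✓ CMP  NZCV=1000
4: ✓ SUBMI  r2←0xdb
5: · MOVPL
6: ✓ MOVLT  r4←0xb3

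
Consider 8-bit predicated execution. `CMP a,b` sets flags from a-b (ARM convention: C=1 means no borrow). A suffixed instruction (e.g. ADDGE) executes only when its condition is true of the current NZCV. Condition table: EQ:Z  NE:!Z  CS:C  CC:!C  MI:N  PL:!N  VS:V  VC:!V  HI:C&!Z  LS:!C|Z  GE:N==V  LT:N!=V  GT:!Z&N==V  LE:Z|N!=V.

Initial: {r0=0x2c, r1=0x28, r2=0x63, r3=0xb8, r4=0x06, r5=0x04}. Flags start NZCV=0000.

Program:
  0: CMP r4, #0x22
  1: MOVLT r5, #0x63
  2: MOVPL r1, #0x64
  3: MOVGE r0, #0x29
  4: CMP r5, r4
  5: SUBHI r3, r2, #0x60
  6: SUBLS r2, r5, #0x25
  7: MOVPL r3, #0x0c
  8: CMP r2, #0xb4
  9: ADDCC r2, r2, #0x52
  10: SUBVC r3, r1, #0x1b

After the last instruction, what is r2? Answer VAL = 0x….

VAL = 0xb5

0: ✓ CMP  NZCV=1000
1: ✓ MOVLT  r5←0x63
2: · MOVPL
3: · MOVGE
4: ✓ CMP  NZCV=0010
5: ✓ SUBHI  r3←0x03
6: · SUBLS
7: ✓ MOVPL  r3←0x0c
8: ✓ CMP  NZCV=1001
9: ✓ ADDCC  r2←0xb5
10: · SUBVC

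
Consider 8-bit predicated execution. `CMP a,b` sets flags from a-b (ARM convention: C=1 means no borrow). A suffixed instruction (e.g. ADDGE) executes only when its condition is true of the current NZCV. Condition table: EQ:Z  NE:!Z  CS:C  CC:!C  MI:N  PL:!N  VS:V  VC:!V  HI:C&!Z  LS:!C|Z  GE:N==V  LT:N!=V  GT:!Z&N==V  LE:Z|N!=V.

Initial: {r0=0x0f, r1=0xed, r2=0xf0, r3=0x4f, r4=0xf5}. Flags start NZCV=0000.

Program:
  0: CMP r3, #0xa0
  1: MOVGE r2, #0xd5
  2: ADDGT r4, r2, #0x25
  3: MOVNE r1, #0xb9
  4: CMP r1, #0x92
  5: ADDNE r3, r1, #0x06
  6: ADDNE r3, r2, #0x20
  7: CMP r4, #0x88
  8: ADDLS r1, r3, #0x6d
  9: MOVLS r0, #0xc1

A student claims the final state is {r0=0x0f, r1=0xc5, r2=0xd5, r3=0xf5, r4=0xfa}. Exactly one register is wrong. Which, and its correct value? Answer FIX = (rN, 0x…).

0: ✓ CMP  NZCV=1001
1: ✓ MOVGE  r2←0xd5
2: ✓ ADDGT  r4←0xfa
3: ✓ MOVNE  r1←0xb9
4: ✓ CMP  NZCV=0010
5: ✓ ADDNE  r3←0xbf
6: ✓ ADDNE  r3←0xf5
7: ✓ CMP  NZCV=0010
8: · ADDLS
9: · MOVLS

FIX = (r1, 0xb9)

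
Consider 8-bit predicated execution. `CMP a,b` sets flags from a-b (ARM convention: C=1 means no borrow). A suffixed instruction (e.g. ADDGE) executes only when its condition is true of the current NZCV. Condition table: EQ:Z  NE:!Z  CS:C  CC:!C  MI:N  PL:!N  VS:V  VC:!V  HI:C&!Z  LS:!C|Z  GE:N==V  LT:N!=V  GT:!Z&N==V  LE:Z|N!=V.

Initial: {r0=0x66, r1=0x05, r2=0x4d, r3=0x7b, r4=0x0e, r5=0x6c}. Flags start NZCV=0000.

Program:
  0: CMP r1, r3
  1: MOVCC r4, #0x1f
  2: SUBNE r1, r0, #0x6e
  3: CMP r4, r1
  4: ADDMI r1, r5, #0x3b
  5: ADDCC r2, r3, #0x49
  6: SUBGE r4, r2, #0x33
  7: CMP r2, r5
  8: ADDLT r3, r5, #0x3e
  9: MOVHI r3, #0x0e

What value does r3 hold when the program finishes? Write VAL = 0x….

VAL = 0x0e

[0] flags=1000 → (cmp)
[1] flags=1000 CC?T → r4=0x1f
[2] flags=1000 NE?T → r1=0xf8
[3] flags=0000 → (cmp)
[4] flags=0000 MI?F → skip
[5] flags=0000 CC?T → r2=0xc4
[6] flags=0000 GE?T → r4=0x91
[7] flags=0011 → (cmp)
[8] flags=0011 LT?T → r3=0xaa
[9] flags=0011 HI?T → r3=0x0e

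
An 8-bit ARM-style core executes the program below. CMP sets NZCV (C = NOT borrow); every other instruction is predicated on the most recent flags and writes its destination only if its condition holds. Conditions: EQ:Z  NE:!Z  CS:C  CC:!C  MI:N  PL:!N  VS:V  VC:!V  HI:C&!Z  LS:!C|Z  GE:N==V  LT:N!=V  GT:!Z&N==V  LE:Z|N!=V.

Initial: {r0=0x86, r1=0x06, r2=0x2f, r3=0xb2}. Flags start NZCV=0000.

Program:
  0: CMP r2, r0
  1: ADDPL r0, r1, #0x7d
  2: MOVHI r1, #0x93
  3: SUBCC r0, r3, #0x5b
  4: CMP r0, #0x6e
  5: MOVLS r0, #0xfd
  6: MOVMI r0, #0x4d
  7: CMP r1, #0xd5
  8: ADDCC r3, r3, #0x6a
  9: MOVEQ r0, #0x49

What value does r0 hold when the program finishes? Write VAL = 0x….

VAL = 0x4d

[0] flags=1001 → (cmp)
[1] flags=1001 PL?F → skip
[2] flags=1001 HI?F → skip
[3] flags=1001 CC?T → r0=0x57
[4] flags=1000 → (cmp)
[5] flags=1000 LS?T → r0=0xfd
[6] flags=1000 MI?T → r0=0x4d
[7] flags=0000 → (cmp)
[8] flags=0000 CC?T → r3=0x1c
[9] flags=0000 EQ?F → skip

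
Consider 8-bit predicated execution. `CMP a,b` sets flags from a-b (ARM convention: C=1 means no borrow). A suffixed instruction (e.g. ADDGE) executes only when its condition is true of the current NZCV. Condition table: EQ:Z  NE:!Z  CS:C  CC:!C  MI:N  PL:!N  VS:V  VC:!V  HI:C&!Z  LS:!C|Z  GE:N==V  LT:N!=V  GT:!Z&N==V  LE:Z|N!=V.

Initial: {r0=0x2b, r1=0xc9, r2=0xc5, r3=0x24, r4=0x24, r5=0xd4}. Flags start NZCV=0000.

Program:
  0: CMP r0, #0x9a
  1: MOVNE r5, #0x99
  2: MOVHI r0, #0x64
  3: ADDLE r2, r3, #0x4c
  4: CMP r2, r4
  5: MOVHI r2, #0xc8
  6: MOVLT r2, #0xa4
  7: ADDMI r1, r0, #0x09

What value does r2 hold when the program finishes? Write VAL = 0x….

0: ✓ CMP  NZCV=1001
1: ✓ MOVNE  r5←0x99
2: · MOVHI
3: · ADDLE
4: ✓ CMP  NZCV=1010
5: ✓ MOVHI  r2←0xc8
6: ✓ MOVLT  r2←0xa4
7: ✓ ADDMI  r1←0x34

VAL = 0xa4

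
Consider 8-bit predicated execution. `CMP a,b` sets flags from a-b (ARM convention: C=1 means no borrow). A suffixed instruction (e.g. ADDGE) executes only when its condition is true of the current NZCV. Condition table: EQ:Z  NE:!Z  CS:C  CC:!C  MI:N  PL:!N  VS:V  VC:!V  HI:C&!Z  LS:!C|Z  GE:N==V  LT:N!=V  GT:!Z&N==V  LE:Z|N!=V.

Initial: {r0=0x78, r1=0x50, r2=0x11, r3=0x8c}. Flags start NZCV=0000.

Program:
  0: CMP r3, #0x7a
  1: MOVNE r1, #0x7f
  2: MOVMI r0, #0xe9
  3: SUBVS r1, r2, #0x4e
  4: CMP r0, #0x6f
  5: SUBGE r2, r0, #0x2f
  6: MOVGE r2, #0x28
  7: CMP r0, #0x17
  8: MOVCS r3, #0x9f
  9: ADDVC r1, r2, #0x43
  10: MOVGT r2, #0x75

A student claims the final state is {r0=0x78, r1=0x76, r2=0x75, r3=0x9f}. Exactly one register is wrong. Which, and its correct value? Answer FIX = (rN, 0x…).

0: ✓ CMP  NZCV=0011
1: ✓ MOVNE  r1←0x7f
2: · MOVMI
3: ✓ SUBVS  r1←0xc3
4: ✓ CMP  NZCV=0010
5: ✓ SUBGE  r2←0x49
6: ✓ MOVGE  r2←0x28
7: ✓ CMP  NZCV=0010
8: ✓ MOVCS  r3←0x9f
9: ✓ ADDVC  r1←0x6b
10: ✓ MOVGT  r2←0x75

FIX = (r1, 0x6b)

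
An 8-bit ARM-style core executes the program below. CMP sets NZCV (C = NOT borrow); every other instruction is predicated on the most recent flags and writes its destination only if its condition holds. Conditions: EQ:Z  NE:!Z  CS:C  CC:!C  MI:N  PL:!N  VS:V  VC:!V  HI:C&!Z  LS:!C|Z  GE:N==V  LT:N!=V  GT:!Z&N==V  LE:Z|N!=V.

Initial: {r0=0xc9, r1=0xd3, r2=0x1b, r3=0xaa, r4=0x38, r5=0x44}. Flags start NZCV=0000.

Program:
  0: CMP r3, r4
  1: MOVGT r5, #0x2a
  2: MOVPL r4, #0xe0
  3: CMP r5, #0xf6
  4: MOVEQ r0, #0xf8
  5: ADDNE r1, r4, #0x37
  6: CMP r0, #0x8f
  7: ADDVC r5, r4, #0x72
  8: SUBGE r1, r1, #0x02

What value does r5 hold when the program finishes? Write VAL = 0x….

0: ✓ CMP  NZCV=0011
1: · MOVGT
2: ✓ MOVPL  r4←0xe0
3: ✓ CMP  NZCV=0000
4: · MOVEQ
5: ✓ ADDNE  r1←0x17
6: ✓ CMP  NZCV=0010
7: ✓ ADDVC  r5←0x52
8: ✓ SUBGE  r1←0x15

VAL = 0x52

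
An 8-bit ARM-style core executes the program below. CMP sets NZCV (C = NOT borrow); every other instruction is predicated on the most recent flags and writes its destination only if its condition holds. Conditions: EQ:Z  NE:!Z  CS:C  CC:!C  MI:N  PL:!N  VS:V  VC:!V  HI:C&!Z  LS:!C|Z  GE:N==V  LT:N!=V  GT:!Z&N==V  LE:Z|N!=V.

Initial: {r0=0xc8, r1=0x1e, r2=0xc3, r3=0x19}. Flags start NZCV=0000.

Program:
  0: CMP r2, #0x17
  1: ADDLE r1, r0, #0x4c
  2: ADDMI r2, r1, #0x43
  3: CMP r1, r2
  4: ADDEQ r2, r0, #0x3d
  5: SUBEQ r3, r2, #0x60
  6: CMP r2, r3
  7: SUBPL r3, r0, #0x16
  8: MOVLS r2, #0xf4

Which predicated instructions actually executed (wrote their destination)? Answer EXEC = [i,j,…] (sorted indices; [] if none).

EXEC = [1,2,7]

[0] flags=1010 → (cmp)
[1] flags=1010 LE?T → r1=0x14
[2] flags=1010 MI?T → r2=0x57
[3] flags=1000 → (cmp)
[4] flags=1000 EQ?F → skip
[5] flags=1000 EQ?F → skip
[6] flags=0010 → (cmp)
[7] flags=0010 PL?T → r3=0xb2
[8] flags=0010 LS?F → skip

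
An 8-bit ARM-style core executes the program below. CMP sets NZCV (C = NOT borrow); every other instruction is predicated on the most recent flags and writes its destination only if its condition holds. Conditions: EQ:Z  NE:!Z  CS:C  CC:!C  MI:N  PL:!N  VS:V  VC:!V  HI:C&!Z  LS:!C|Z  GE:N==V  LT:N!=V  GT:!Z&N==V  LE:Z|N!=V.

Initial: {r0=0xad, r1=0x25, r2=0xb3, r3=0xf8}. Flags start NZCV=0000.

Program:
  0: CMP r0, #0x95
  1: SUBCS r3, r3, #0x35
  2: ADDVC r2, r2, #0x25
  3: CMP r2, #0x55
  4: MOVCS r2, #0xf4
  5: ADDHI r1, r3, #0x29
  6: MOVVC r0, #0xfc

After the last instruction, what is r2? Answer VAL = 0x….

0: ✓ CMP  NZCV=0010
1: ✓ SUBCS  r3←0xc3
2: ✓ ADDVC  r2←0xd8
3: ✓ CMP  NZCV=1010
4: ✓ MOVCS  r2←0xf4
5: ✓ ADDHI  r1←0xec
6: ✓ MOVVC  r0←0xfc

VAL = 0xf4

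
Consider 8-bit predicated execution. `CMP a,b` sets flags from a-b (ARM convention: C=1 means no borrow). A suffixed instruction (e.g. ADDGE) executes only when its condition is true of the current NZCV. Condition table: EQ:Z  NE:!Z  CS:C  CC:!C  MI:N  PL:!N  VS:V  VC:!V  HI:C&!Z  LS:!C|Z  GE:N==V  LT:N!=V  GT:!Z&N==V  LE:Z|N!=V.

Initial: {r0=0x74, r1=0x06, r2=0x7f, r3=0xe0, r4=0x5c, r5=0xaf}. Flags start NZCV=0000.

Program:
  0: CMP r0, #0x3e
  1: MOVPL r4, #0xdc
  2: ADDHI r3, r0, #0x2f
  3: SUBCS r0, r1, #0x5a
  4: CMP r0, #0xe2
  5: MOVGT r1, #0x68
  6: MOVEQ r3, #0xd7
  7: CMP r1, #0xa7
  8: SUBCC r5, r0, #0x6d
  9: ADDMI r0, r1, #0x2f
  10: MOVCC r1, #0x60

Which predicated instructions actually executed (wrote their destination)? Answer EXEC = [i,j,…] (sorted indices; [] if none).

EXEC = [1,2,3,8,10]

[0] flags=0010 → (cmp)
[1] flags=0010 PL?T → r4=0xdc
[2] flags=0010 HI?T → r3=0xa3
[3] flags=0010 CS?T → r0=0xac
[4] flags=1000 → (cmp)
[5] flags=1000 GT?F → skip
[6] flags=1000 EQ?F → skip
[7] flags=0000 → (cmp)
[8] flags=0000 CC?T → r5=0x3f
[9] flags=0000 MI?F → skip
[10] flags=0000 CC?T → r1=0x60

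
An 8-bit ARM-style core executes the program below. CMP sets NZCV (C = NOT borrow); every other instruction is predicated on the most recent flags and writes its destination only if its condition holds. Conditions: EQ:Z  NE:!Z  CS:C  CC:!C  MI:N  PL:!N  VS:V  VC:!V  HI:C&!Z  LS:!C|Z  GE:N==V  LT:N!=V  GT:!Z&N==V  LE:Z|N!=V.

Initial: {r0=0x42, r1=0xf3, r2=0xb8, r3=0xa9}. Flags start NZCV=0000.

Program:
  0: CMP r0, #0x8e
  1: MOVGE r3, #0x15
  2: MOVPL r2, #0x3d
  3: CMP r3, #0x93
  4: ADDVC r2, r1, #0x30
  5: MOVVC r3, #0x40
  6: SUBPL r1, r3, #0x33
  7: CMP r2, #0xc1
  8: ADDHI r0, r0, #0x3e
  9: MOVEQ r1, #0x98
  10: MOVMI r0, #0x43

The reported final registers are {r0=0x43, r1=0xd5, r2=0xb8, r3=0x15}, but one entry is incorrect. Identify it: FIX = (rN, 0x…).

0: ✓ CMP  NZCV=1001
1: ✓ MOVGE  r3←0x15
2: · MOVPL
3: ✓ CMP  NZCV=1001
4: · ADDVC
5: · MOVVC
6: · SUBPL
7: ✓ CMP  NZCV=1000
8: · ADDHI
9: · MOVEQ
10: ✓ MOVMI  r0←0x43

FIX = (r1, 0xf3)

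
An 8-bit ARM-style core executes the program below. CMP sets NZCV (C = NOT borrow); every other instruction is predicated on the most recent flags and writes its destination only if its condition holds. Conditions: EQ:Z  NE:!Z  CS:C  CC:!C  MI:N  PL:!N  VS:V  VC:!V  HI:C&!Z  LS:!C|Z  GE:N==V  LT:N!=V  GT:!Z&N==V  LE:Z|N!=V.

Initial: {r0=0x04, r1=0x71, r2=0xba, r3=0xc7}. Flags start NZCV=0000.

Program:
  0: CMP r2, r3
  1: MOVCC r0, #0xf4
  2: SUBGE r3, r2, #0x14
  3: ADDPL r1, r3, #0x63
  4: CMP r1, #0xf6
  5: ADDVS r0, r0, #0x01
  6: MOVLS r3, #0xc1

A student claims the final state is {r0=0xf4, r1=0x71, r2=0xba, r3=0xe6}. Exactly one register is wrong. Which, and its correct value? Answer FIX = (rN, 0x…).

0: ✓ CMP  NZCV=1000
1: ✓ MOVCC  r0←0xf4
2: · SUBGE
3: · ADDPL
4: ✓ CMP  NZCV=0000
5: · ADDVS
6: ✓ MOVLS  r3←0xc1

FIX = (r3, 0xc1)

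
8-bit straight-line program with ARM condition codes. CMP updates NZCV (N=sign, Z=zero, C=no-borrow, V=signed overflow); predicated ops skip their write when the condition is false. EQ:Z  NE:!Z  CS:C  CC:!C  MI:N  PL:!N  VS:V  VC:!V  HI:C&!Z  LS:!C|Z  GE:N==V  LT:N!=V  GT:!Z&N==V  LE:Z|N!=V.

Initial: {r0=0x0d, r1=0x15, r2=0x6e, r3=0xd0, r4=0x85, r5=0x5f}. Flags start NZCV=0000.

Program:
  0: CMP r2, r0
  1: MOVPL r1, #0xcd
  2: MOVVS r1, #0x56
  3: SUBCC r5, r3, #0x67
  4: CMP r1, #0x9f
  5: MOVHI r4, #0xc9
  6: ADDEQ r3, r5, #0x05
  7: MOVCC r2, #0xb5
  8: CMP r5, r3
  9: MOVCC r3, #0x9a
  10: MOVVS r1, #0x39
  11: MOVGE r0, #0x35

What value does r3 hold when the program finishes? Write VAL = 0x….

VAL = 0x9a

[0] flags=0010 → (cmp)
[1] flags=0010 PL?T → r1=0xcd
[2] flags=0010 VS?F → skip
[3] flags=0010 CC?F → skip
[4] flags=0010 → (cmp)
[5] flags=0010 HI?T → r4=0xc9
[6] flags=0010 EQ?F → skip
[7] flags=0010 CC?F → skip
[8] flags=1001 → (cmp)
[9] flags=1001 CC?T → r3=0x9a
[10] flags=1001 VS?T → r1=0x39
[11] flags=1001 GE?T → r0=0x35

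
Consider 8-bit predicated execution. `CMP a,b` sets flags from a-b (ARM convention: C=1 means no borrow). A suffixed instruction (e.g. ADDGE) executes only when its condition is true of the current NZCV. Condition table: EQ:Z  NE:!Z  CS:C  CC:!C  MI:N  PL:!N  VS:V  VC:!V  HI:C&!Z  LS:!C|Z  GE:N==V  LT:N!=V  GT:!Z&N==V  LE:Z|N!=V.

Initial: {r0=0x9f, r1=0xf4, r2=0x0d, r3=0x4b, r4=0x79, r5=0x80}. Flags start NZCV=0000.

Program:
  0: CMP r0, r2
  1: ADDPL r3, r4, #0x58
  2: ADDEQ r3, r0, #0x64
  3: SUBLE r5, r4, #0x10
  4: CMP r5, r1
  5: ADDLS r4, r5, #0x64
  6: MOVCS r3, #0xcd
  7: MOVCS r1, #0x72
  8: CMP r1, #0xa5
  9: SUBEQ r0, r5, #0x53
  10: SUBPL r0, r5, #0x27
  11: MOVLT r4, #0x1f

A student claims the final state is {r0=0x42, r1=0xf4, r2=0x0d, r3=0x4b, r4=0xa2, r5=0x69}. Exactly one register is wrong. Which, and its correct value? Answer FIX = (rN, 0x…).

FIX = (r4, 0xcd)

[0] flags=1010 → (cmp)
[1] flags=1010 PL?F → skip
[2] flags=1010 EQ?F → skip
[3] flags=1010 LE?T → r5=0x69
[4] flags=0000 → (cmp)
[5] flags=0000 LS?T → r4=0xcd
[6] flags=0000 CS?F → skip
[7] flags=0000 CS?F → skip
[8] flags=0010 → (cmp)
[9] flags=0010 EQ?F → skip
[10] flags=0010 PL?T → r0=0x42
[11] flags=0010 LT?F → skip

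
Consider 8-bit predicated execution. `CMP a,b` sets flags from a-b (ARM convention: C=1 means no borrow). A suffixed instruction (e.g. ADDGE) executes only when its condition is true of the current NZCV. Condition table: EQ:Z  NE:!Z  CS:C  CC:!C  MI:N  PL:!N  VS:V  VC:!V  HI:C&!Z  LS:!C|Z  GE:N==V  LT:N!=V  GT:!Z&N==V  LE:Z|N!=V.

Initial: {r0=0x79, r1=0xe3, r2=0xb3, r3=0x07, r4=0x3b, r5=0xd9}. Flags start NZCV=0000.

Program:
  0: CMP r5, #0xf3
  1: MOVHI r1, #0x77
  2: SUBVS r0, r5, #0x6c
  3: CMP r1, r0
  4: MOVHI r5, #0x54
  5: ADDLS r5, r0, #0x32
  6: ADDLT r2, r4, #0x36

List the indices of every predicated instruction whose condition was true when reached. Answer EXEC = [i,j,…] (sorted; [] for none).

EXEC = [4,6]

[0] flags=1000 → (cmp)
[1] flags=1000 HI?F → skip
[2] flags=1000 VS?F → skip
[3] flags=0011 → (cmp)
[4] flags=0011 HI?T → r5=0x54
[5] flags=0011 LS?F → skip
[6] flags=0011 LT?T → r2=0x71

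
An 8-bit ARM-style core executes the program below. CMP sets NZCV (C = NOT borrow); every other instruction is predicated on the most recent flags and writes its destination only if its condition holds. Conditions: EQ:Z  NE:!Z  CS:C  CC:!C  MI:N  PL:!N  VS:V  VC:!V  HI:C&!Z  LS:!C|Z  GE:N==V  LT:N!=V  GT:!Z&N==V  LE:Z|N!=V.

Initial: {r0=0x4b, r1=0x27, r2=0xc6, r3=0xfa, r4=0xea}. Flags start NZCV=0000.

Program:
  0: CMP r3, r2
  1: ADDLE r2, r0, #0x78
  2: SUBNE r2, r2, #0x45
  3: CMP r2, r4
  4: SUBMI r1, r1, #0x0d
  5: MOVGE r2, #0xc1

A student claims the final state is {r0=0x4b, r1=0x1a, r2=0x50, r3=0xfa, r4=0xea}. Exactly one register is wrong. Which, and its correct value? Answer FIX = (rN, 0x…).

FIX = (r2, 0x81)

0: ✓ CMP  NZCV=0010
1: · ADDLE
2: ✓ SUBNE  r2←0x81
3: ✓ CMP  NZCV=1000
4: ✓ SUBMI  r1←0x1a
5: · MOVGE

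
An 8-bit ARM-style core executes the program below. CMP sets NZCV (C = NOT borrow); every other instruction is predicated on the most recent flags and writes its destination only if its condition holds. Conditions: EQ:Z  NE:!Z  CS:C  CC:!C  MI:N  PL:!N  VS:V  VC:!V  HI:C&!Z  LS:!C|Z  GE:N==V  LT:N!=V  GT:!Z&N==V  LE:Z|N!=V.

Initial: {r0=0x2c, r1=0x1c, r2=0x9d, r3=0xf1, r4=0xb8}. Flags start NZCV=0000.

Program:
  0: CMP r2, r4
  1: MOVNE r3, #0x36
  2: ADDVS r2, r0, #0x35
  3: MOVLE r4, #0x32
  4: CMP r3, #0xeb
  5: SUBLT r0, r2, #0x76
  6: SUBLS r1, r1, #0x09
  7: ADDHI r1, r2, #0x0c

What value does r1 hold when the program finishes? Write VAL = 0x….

VAL = 0x13

[0] flags=1000 → (cmp)
[1] flags=1000 NE?T → r3=0x36
[2] flags=1000 VS?F → skip
[3] flags=1000 LE?T → r4=0x32
[4] flags=0000 → (cmp)
[5] flags=0000 LT?F → skip
[6] flags=0000 LS?T → r1=0x13
[7] flags=0000 HI?F → skip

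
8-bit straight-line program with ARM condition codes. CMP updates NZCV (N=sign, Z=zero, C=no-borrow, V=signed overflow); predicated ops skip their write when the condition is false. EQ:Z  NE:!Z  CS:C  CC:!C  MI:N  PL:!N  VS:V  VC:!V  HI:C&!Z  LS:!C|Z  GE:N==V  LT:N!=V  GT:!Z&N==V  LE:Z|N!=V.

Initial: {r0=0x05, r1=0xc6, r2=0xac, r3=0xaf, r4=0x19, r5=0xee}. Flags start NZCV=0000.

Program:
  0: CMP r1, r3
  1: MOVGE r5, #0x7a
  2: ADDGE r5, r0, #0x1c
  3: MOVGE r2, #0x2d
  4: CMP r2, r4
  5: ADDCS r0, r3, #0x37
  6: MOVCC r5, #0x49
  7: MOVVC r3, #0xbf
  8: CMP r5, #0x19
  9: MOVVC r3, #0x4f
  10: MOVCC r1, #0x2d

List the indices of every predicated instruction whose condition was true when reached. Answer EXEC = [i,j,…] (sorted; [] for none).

0: ✓ CMP  NZCV=0010
1: ✓ MOVGE  r5←0x7a
2: ✓ ADDGE  r5←0x21
3: ✓ MOVGE  r2←0x2d
4: ✓ CMP  NZCV=0010
5: ✓ ADDCS  r0←0xe6
6: · MOVCC
7: ✓ MOVVC  r3←0xbf
8: ✓ CMP  NZCV=0010
9: ✓ MOVVC  r3←0x4f
10: · MOVCC

EXEC = [1,2,3,5,7,9]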